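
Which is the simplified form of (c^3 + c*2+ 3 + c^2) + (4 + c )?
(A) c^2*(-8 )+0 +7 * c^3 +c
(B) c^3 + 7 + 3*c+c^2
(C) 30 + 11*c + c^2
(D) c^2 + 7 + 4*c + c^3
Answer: B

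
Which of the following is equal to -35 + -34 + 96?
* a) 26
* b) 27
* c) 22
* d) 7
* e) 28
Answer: b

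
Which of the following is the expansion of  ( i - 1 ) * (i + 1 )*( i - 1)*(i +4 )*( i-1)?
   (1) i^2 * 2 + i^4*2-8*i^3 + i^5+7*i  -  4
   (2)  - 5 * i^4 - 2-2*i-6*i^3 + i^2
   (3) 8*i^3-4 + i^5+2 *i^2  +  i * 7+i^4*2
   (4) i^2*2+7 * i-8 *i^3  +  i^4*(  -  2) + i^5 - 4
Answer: 1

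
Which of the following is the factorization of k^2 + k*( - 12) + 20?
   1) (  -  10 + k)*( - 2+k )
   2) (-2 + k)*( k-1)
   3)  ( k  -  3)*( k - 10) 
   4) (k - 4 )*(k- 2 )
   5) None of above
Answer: 1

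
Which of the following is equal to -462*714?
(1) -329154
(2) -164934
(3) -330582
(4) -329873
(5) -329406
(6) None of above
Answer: 6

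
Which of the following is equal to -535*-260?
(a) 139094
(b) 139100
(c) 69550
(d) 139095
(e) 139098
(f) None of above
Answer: b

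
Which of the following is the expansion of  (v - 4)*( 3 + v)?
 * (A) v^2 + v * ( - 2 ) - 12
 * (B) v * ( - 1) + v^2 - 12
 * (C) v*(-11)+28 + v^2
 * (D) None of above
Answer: B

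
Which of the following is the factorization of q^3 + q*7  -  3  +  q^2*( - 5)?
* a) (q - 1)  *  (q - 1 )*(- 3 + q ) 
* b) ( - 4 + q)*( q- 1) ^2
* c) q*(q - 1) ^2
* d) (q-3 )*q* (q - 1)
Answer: a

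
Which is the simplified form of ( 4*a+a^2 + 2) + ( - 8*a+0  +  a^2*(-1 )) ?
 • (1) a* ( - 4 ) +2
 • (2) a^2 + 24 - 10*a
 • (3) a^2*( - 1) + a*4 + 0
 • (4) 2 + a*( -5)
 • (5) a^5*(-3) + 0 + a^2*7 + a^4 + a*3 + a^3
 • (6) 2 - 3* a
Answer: 1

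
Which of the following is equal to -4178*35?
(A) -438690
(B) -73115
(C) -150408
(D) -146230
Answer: D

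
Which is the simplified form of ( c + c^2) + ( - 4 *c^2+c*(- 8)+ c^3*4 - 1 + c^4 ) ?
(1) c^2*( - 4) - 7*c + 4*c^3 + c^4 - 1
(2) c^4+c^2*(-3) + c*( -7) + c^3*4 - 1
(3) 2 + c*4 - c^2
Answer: 2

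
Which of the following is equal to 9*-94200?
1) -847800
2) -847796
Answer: 1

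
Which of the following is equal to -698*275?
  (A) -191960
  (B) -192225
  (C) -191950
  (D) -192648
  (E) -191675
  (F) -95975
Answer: C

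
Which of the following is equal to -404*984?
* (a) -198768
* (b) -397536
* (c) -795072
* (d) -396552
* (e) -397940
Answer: b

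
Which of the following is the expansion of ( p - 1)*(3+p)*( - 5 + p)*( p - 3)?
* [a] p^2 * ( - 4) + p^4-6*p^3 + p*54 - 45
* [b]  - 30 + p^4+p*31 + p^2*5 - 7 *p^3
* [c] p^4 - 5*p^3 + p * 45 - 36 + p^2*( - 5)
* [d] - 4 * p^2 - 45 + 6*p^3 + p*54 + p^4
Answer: a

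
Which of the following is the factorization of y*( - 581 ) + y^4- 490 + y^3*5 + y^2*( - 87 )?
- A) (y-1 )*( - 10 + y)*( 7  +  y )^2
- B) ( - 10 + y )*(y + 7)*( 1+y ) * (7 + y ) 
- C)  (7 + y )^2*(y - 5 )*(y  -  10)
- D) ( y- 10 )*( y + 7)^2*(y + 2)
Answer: B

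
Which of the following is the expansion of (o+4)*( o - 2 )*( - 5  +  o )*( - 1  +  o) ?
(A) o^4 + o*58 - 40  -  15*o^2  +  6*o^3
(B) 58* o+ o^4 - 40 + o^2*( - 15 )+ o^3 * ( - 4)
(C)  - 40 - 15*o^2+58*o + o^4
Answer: B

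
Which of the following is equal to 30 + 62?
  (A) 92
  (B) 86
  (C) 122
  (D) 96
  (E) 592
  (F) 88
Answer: A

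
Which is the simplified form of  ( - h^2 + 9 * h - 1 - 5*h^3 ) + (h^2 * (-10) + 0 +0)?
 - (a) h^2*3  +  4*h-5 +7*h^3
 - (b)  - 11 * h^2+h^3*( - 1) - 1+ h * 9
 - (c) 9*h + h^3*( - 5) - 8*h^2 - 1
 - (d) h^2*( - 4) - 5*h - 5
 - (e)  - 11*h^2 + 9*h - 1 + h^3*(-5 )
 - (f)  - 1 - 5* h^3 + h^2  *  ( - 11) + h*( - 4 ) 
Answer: e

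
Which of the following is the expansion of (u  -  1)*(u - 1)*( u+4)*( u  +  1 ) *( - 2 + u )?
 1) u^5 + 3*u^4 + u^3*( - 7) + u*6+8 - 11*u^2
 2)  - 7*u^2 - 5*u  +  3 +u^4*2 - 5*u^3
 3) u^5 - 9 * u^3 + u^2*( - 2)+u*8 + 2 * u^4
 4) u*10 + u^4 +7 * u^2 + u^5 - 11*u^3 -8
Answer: 4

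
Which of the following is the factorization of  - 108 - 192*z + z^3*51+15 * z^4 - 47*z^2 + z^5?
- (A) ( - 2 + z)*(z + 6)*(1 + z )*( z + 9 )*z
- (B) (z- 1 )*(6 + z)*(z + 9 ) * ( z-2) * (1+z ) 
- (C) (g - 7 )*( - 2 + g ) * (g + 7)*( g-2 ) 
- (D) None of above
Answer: D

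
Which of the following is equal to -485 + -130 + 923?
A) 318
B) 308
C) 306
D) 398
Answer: B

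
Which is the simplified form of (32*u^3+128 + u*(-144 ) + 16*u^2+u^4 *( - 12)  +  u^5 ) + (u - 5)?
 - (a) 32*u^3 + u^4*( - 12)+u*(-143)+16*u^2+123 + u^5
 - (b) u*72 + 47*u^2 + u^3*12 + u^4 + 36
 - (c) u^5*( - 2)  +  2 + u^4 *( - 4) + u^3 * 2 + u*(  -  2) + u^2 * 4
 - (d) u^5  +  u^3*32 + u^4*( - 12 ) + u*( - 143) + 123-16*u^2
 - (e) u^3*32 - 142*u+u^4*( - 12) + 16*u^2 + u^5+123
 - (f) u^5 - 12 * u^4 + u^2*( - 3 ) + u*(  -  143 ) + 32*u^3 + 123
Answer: a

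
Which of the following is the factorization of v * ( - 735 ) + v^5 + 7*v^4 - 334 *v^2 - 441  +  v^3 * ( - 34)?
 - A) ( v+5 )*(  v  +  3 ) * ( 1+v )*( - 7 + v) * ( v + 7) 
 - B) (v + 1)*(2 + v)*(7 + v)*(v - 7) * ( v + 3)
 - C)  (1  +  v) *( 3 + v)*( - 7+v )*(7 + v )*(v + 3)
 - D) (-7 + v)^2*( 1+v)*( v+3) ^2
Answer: C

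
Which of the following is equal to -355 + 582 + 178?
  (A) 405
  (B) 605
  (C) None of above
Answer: A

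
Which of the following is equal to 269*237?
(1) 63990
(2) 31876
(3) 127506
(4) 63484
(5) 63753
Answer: 5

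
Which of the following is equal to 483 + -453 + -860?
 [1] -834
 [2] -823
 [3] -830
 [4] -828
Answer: 3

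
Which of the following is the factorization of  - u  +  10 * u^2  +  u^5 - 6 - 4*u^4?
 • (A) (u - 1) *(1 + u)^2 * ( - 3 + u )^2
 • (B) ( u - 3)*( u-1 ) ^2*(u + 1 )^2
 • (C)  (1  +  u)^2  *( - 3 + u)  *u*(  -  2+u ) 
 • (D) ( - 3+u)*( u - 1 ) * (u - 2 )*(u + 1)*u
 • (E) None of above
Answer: E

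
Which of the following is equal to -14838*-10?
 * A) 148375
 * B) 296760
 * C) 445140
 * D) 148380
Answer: D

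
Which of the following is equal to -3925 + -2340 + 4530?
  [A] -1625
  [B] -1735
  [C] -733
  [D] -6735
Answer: B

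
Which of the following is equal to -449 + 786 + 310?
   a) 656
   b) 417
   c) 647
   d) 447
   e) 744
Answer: c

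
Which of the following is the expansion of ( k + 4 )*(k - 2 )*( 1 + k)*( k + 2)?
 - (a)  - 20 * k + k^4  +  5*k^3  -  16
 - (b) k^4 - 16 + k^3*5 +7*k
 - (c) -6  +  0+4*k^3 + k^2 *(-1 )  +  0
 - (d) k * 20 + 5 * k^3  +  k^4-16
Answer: a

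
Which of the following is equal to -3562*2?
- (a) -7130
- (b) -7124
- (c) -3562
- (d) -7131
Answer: b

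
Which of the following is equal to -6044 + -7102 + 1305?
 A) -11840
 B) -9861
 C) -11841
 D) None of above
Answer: C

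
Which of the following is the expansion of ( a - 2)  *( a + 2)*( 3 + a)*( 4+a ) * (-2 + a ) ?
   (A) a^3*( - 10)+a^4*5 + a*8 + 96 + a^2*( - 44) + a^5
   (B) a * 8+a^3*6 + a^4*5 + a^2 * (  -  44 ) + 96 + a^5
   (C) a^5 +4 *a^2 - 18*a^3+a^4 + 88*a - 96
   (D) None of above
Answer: D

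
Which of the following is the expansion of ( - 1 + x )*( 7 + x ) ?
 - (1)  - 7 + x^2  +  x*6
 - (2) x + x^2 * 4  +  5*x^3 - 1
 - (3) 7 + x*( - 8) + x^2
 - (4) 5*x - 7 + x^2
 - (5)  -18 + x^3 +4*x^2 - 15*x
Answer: 1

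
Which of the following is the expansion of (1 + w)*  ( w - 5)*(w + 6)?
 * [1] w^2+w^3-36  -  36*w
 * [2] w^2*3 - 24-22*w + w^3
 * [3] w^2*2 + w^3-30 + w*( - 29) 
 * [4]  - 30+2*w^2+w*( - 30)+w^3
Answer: 3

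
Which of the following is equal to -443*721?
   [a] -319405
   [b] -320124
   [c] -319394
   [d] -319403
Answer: d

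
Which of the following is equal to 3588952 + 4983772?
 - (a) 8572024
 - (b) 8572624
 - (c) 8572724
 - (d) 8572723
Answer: c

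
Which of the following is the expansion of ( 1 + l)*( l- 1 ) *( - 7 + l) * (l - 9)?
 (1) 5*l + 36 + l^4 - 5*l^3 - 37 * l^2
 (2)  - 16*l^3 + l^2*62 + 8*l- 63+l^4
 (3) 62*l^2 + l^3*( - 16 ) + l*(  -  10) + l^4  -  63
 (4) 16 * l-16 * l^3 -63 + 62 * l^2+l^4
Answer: 4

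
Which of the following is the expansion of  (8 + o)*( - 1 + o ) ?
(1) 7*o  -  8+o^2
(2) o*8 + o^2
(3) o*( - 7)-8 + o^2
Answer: 1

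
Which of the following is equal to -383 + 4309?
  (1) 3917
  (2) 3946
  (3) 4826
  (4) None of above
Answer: 4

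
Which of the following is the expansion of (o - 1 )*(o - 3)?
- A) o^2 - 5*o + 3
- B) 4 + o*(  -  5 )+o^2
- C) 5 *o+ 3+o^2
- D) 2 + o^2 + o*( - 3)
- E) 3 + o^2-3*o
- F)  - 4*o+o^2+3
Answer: F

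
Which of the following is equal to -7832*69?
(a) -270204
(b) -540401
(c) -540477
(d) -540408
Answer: d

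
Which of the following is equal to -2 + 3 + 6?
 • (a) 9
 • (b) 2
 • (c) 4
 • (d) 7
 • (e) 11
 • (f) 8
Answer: d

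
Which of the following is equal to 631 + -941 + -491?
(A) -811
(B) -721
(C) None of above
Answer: C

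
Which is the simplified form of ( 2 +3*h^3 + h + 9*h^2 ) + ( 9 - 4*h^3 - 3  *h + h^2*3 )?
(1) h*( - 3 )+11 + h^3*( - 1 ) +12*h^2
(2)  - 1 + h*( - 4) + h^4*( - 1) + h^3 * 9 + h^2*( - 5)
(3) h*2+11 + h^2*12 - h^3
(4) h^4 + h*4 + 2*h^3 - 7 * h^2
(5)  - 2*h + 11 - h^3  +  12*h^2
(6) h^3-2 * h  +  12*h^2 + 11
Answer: 5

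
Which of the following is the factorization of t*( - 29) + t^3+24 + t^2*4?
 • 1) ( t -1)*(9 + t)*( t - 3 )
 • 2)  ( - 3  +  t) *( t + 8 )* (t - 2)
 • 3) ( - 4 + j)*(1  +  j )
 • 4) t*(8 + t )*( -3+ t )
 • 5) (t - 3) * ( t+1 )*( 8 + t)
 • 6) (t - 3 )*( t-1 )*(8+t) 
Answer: 6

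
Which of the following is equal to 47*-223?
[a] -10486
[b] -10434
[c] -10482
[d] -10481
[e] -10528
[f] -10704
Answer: d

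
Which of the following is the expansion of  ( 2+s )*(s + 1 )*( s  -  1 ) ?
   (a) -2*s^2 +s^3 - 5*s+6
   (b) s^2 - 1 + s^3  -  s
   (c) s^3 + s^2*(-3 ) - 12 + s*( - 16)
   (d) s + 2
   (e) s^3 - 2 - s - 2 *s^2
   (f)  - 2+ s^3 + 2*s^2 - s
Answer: f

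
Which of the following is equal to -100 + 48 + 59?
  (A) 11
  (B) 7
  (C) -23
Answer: B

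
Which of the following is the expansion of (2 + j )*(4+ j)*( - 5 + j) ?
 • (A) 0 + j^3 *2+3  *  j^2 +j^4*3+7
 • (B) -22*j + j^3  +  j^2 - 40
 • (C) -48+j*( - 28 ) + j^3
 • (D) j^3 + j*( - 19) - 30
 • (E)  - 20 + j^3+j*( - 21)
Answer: B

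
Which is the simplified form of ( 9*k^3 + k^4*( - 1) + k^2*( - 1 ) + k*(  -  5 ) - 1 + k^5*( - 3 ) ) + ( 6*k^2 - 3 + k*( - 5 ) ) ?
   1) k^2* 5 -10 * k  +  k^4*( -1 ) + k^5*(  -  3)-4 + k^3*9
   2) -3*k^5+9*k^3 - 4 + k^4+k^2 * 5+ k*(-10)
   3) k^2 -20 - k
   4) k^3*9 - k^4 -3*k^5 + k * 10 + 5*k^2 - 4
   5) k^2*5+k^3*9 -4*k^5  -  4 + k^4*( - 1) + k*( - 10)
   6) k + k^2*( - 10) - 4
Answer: 1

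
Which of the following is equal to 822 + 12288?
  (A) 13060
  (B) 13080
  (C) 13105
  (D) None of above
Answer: D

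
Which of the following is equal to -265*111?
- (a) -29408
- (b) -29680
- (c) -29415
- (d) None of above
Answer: c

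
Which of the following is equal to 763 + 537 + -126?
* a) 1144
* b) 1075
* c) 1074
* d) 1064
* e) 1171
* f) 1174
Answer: f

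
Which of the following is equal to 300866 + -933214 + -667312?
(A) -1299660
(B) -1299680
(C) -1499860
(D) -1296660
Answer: A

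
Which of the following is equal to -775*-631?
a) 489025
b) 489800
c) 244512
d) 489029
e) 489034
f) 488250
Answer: a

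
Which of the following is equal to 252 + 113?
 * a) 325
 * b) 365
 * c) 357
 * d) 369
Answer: b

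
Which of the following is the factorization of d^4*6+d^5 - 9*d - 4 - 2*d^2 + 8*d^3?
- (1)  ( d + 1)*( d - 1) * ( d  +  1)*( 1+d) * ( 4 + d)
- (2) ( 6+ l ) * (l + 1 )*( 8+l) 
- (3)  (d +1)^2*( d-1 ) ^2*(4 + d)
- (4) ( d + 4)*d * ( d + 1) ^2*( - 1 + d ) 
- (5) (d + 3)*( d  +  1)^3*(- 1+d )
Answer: 1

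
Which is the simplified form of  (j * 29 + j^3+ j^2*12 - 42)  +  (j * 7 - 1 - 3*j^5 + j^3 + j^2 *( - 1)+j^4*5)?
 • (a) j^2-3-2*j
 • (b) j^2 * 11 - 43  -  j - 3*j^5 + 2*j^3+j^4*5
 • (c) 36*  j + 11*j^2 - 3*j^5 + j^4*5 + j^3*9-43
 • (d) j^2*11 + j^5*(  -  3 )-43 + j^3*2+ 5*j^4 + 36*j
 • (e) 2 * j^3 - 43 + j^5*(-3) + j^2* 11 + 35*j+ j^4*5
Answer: d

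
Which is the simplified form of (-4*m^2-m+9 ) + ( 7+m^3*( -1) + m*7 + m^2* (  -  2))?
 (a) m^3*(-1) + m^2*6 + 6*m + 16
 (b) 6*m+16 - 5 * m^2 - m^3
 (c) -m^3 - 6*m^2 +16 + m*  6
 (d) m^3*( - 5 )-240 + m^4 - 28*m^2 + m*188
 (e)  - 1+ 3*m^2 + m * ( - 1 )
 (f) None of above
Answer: c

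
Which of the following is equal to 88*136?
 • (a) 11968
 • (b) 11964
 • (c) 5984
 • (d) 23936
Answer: a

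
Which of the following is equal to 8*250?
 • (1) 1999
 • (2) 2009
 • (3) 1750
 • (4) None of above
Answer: 4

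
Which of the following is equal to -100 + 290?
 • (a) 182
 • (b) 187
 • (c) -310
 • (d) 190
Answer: d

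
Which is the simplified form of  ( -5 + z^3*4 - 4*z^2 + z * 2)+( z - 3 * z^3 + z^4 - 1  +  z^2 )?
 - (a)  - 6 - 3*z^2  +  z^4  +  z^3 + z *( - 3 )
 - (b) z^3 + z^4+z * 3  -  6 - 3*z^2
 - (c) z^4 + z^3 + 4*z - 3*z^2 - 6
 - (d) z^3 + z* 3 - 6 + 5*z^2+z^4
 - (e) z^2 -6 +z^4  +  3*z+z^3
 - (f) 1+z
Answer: b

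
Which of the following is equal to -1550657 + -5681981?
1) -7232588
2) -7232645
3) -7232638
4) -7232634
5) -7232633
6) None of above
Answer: 3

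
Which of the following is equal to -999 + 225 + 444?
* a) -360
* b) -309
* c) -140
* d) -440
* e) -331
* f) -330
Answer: f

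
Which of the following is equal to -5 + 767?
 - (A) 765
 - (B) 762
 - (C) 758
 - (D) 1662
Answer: B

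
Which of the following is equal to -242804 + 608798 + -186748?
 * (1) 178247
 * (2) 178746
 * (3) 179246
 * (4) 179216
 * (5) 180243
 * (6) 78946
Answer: 3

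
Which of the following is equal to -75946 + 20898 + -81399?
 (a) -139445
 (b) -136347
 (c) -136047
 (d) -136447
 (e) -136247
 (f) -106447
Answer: d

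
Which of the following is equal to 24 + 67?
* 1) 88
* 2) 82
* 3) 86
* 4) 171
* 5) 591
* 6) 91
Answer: 6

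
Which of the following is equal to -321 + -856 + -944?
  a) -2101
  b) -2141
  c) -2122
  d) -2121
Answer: d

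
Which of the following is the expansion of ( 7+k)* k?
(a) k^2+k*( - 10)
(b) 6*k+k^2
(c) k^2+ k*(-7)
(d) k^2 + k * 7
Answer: d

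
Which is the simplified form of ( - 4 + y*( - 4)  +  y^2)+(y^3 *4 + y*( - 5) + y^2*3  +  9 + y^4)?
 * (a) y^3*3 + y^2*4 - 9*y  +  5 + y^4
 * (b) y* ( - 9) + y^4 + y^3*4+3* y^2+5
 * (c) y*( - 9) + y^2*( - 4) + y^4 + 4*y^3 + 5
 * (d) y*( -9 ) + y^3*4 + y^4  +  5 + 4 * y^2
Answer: d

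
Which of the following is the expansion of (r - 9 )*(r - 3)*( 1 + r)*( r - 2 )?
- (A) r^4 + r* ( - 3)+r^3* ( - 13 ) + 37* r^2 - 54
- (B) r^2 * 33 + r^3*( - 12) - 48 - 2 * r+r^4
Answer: A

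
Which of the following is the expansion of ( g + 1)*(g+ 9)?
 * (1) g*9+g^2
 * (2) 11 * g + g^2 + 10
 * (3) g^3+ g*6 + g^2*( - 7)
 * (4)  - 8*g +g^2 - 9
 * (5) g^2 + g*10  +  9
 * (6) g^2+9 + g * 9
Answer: 5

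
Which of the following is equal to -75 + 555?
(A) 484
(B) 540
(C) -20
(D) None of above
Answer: D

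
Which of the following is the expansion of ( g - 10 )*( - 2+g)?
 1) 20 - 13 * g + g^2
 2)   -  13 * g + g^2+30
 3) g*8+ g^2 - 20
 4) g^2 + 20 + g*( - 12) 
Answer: 4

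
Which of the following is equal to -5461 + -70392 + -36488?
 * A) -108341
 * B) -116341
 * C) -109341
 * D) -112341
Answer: D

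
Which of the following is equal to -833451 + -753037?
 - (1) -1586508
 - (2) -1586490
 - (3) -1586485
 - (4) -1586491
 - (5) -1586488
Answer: 5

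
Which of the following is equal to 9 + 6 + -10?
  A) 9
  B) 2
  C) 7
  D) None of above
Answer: D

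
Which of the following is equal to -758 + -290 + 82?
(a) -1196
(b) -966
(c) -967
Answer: b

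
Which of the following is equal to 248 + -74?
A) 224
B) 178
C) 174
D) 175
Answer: C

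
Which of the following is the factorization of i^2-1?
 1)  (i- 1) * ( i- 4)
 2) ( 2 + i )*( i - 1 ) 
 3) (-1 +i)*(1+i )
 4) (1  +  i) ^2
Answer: 3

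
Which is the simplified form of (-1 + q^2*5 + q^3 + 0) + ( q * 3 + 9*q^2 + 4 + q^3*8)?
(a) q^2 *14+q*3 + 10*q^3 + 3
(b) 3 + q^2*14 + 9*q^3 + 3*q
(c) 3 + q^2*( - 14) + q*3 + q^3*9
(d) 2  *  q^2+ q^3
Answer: b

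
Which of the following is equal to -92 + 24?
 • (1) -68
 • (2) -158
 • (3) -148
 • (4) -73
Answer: 1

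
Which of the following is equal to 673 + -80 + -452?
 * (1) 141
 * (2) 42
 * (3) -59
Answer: 1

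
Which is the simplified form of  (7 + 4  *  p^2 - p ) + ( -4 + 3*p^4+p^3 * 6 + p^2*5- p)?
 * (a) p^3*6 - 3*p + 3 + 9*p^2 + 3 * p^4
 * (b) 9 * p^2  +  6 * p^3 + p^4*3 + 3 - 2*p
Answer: b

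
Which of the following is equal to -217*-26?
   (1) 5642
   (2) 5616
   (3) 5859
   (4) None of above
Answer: 1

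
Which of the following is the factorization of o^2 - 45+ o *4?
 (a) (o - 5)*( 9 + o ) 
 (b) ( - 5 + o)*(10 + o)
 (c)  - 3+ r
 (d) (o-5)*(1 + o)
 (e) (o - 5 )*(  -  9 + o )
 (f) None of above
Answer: a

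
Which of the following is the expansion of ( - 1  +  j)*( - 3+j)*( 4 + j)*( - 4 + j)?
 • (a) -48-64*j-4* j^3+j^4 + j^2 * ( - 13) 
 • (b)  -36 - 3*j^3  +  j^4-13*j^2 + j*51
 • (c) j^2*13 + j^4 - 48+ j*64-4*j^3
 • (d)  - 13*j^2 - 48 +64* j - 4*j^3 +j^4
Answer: d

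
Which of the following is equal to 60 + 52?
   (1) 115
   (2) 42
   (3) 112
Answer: 3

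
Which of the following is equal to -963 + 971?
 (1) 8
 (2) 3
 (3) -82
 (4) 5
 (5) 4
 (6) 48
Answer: 1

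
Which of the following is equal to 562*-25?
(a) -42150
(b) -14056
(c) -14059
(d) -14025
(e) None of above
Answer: e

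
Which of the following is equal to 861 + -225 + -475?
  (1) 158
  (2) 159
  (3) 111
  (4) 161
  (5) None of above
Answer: 4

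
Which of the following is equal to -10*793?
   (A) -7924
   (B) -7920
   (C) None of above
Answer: C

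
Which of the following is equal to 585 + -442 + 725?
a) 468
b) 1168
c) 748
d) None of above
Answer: d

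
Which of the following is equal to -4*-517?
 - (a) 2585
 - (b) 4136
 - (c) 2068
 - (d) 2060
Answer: c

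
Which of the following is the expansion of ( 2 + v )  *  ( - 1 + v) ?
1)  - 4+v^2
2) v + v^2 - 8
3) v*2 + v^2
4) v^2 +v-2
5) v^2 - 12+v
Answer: 4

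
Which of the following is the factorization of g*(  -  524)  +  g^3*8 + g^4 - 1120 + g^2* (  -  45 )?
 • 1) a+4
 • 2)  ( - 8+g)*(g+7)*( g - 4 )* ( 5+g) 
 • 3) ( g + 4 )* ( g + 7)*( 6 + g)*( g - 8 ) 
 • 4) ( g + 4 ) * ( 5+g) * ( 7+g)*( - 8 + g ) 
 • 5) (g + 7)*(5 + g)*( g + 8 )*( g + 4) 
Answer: 4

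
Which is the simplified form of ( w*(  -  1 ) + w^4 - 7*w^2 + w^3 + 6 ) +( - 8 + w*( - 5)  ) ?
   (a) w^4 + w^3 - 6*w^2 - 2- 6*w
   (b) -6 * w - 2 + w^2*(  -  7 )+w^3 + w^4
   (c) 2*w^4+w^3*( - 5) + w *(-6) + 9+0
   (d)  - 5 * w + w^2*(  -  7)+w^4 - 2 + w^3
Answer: b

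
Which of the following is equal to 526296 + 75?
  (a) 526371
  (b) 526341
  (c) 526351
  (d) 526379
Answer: a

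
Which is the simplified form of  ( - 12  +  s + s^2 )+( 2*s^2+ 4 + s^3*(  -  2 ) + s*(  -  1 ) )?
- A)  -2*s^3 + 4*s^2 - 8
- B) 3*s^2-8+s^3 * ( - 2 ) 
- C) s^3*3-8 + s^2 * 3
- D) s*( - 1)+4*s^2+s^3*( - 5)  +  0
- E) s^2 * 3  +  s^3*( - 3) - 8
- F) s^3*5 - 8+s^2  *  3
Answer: B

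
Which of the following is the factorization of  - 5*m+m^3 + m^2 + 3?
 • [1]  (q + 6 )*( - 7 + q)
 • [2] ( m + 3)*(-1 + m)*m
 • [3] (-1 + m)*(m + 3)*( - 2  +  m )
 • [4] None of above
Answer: 4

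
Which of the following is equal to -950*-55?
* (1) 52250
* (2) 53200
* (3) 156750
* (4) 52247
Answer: 1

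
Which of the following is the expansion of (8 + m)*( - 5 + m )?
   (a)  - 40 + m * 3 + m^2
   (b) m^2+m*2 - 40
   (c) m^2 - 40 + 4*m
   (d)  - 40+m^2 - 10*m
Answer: a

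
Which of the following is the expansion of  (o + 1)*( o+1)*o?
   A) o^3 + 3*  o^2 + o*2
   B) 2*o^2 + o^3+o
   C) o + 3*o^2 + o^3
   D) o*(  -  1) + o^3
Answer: B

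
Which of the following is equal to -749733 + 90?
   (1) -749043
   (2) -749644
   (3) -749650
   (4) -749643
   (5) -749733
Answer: 4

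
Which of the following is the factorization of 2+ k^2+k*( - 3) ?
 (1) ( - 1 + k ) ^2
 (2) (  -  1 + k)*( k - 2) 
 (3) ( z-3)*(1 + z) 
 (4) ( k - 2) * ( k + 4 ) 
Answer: 2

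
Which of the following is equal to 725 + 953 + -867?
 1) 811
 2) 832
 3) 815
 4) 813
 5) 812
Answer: 1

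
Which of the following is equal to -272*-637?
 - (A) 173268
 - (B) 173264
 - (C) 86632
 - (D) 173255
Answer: B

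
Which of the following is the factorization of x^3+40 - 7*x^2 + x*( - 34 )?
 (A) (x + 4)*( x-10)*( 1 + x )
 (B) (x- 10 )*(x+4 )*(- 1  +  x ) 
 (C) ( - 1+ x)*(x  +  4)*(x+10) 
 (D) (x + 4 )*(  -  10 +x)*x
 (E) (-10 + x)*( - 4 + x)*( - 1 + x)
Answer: B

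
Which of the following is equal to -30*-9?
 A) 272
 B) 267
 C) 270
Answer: C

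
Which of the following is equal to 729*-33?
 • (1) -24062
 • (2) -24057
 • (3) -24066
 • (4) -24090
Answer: 2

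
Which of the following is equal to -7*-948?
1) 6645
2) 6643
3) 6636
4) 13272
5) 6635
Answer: 3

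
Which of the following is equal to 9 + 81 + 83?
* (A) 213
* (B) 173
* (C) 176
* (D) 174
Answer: B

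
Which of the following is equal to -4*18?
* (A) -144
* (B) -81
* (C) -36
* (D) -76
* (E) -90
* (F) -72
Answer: F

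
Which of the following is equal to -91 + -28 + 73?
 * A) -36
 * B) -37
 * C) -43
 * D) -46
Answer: D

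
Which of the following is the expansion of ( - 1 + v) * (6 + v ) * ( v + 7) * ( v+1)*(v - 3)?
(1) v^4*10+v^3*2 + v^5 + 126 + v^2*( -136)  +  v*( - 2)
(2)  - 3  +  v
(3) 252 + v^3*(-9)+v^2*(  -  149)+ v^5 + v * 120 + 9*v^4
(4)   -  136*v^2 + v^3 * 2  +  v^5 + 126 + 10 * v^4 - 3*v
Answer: 4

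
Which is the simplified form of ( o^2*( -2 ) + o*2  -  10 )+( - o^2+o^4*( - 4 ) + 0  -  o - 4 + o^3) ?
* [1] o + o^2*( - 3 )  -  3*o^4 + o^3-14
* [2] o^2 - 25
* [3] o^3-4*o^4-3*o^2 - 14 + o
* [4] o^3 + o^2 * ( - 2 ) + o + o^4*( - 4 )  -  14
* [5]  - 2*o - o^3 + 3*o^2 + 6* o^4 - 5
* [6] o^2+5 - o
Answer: 3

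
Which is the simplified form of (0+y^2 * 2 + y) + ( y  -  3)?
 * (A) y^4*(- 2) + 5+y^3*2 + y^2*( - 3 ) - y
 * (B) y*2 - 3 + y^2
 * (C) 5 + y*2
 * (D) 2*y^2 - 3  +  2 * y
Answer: D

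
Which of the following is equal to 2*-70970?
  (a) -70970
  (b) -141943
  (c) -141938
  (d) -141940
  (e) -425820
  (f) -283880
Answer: d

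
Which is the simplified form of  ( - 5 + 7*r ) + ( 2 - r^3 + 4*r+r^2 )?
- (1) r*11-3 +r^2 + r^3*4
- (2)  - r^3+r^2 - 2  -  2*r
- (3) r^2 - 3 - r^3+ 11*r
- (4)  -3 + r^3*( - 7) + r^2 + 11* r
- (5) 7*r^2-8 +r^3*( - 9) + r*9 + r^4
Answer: 3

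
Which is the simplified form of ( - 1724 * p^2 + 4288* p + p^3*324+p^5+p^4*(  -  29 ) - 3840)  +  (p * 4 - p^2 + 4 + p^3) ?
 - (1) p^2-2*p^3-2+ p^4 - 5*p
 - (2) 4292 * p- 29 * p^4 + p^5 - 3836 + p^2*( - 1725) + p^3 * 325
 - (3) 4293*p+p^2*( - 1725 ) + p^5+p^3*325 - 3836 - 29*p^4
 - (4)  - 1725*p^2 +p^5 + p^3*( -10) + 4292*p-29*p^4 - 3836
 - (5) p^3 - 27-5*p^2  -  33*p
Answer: 2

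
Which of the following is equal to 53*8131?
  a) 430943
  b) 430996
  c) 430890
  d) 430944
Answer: a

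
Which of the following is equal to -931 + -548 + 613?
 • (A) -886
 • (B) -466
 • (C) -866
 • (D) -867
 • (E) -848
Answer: C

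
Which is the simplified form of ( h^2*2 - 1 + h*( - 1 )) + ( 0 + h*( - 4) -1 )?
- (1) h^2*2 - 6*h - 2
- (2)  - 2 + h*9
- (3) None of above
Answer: 3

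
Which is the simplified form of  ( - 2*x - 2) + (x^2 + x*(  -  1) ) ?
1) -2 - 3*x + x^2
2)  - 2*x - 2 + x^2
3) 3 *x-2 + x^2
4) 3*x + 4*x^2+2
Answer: 1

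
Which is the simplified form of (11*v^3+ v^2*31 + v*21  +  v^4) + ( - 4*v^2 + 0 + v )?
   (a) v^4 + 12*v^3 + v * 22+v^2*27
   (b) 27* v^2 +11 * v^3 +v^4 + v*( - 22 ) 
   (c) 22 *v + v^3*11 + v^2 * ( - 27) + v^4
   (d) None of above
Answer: d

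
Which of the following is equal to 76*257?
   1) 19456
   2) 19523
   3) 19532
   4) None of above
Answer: 3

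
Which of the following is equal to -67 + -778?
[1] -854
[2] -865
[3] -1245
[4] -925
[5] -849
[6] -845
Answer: 6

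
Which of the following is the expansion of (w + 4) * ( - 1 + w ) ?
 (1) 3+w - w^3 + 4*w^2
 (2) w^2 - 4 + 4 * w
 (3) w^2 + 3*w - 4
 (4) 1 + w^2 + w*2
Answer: 3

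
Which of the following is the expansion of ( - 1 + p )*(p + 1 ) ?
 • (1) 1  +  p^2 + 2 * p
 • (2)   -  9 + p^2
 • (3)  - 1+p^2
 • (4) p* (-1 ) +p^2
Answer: 3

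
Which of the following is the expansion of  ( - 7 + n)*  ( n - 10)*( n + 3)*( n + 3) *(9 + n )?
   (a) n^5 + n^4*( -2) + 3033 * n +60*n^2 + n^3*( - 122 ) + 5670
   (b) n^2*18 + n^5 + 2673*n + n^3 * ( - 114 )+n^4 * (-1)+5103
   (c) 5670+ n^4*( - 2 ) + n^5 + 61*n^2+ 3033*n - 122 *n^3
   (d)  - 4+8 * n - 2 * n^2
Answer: a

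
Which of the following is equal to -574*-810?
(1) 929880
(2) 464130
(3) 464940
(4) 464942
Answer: 3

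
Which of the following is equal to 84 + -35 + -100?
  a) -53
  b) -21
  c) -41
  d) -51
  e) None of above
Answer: d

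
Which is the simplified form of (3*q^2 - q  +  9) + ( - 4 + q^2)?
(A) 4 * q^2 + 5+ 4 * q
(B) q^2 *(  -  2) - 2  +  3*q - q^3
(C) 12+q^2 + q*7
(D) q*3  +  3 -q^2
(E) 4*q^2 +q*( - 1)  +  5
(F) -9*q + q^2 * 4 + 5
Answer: E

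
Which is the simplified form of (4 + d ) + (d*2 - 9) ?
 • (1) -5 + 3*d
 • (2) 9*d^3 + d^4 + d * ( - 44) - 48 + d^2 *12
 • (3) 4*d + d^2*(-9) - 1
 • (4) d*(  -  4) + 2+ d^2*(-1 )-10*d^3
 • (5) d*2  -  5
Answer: 1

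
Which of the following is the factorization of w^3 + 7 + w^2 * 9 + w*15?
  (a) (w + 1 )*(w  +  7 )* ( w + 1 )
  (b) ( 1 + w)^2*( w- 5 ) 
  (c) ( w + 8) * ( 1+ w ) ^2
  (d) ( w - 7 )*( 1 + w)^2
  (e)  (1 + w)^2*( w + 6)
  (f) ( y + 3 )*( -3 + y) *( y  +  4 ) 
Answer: a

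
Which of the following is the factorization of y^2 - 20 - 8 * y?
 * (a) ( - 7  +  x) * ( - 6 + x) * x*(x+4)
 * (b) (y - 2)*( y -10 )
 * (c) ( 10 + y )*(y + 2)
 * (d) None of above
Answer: d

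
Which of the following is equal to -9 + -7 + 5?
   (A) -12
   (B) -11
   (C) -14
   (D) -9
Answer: B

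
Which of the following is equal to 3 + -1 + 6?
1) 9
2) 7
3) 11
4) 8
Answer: 4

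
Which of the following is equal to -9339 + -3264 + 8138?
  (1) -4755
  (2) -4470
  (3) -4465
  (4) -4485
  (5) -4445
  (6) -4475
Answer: 3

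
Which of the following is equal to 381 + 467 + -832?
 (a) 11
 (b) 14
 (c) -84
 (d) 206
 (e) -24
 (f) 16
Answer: f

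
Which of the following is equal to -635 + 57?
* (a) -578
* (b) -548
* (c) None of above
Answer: a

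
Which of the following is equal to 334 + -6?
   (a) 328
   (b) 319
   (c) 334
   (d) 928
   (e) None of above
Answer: a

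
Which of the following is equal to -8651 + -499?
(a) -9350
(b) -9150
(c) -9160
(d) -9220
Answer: b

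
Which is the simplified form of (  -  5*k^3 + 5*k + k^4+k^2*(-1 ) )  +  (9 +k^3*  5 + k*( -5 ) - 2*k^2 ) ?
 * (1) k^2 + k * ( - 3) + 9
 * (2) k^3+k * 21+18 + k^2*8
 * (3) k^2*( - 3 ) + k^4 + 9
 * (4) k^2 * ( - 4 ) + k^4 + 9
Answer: 3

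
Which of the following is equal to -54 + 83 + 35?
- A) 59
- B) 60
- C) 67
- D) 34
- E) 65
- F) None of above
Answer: F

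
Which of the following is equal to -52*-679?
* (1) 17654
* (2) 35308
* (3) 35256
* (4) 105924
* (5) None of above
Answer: 2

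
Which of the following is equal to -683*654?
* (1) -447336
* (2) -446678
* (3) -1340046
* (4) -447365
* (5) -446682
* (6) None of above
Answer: 5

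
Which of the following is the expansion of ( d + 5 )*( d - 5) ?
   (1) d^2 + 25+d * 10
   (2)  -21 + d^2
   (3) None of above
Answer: 3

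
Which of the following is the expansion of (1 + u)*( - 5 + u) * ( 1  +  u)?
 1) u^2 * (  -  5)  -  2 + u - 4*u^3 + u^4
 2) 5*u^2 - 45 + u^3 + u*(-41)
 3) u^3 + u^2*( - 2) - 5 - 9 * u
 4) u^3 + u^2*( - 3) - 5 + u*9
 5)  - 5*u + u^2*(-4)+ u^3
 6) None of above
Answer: 6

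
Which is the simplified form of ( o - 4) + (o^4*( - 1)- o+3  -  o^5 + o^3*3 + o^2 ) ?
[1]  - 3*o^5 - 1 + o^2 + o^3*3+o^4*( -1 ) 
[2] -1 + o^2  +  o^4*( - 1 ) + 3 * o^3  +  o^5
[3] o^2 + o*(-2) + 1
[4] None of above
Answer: 4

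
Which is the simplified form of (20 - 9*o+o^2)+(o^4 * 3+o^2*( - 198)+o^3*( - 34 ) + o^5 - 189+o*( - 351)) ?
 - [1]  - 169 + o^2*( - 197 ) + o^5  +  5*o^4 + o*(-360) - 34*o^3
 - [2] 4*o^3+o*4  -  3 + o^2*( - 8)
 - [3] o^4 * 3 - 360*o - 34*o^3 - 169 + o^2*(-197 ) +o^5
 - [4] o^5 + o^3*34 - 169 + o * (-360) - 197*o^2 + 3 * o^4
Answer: 3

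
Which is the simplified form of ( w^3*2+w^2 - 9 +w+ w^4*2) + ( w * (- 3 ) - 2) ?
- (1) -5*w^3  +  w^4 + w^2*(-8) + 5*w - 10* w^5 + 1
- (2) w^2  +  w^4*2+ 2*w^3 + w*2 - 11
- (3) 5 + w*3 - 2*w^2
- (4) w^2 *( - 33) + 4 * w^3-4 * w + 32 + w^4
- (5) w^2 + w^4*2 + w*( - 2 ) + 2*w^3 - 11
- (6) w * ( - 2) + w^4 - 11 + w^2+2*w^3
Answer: 5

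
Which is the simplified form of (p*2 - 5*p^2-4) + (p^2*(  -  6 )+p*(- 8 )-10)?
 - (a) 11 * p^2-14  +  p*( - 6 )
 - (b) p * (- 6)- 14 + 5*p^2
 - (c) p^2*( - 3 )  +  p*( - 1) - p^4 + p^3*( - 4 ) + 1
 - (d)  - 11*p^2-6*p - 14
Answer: d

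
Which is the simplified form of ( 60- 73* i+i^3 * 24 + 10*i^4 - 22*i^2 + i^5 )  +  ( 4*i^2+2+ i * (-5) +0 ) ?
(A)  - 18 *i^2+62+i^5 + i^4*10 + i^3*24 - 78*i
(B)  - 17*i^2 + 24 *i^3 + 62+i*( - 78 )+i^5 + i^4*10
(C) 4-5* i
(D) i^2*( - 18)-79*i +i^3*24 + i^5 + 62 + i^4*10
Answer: A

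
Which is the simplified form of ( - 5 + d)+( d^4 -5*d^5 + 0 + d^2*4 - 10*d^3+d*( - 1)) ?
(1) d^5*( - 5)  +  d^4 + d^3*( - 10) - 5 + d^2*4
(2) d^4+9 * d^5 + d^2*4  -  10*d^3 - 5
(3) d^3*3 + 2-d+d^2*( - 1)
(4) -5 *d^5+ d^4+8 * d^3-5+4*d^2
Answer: 1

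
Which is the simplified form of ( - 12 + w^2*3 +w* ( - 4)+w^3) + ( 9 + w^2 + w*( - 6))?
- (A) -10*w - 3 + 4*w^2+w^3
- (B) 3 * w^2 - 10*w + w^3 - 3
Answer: A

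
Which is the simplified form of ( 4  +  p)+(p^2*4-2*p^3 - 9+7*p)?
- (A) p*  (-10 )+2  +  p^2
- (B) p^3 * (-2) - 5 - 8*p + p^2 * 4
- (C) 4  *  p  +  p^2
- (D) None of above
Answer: D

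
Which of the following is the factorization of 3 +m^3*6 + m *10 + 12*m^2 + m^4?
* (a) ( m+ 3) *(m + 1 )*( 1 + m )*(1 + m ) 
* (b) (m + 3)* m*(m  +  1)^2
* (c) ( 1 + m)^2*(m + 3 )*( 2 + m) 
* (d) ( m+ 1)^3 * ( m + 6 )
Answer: a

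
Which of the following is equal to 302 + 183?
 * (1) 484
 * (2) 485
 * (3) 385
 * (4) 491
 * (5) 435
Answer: 2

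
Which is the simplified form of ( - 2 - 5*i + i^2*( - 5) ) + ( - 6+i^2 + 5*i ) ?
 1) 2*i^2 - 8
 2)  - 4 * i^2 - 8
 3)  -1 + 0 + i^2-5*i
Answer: 2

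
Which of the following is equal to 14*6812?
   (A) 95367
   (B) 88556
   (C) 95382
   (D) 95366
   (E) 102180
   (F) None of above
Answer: F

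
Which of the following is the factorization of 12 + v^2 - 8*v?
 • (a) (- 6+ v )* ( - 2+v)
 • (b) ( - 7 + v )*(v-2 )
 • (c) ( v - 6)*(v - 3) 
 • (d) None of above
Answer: a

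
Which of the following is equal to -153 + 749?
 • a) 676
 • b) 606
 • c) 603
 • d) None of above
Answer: d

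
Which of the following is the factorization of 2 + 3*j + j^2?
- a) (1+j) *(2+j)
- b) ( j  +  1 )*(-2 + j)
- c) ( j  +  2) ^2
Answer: a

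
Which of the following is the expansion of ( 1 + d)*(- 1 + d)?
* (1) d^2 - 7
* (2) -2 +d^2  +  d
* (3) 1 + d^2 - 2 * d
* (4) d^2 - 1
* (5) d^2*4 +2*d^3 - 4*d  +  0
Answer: 4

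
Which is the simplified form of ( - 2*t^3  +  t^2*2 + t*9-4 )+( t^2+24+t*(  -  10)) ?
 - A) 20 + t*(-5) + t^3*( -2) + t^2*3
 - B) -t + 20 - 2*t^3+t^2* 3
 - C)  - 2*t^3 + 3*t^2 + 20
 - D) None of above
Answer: B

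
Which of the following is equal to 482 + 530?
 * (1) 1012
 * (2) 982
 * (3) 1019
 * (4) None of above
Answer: 1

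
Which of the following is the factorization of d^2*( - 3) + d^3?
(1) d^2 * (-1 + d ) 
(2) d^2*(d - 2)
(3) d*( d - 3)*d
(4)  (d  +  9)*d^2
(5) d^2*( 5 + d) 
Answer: 3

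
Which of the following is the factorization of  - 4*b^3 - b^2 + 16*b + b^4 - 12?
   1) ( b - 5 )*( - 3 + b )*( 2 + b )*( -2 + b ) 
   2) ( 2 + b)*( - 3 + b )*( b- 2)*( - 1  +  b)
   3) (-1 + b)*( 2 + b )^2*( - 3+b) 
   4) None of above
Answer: 2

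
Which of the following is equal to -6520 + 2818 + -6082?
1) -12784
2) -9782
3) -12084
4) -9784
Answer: 4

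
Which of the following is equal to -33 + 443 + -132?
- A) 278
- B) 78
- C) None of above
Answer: A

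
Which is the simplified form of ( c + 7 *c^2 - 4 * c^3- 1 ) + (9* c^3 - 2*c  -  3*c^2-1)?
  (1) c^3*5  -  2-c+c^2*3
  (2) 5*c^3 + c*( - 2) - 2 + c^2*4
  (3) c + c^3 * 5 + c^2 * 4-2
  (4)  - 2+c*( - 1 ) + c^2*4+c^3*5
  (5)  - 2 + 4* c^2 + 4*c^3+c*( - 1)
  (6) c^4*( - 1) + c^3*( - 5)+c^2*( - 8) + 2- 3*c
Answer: 4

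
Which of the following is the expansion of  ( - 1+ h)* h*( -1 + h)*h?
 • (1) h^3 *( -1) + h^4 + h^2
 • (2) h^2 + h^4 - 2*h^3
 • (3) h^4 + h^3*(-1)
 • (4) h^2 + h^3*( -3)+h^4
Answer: 2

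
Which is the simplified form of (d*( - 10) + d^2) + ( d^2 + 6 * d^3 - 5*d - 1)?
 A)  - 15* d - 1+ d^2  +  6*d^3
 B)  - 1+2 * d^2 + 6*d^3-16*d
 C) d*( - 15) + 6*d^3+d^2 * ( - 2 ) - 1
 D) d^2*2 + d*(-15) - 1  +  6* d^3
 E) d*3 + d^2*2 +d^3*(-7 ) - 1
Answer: D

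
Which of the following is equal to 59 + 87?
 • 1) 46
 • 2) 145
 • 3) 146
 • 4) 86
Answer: 3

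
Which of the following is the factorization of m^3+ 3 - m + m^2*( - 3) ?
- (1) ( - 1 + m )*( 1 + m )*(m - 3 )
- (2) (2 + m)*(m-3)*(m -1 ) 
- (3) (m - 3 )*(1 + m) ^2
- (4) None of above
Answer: 1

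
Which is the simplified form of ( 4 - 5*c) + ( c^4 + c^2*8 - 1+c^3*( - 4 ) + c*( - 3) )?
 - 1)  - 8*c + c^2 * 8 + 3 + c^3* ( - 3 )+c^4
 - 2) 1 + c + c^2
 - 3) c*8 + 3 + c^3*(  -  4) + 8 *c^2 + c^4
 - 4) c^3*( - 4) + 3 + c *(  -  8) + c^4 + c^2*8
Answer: 4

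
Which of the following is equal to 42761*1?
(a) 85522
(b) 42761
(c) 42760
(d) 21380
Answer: b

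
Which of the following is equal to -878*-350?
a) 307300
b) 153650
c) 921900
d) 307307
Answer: a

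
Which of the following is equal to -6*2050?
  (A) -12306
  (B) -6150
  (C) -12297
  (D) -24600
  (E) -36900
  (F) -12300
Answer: F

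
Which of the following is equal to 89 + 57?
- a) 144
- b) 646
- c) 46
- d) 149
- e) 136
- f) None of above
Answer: f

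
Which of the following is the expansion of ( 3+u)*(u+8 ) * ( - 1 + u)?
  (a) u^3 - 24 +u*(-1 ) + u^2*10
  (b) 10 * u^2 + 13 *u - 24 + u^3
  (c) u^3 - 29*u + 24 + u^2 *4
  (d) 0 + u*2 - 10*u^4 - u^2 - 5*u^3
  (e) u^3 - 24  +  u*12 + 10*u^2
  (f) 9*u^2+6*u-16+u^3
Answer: b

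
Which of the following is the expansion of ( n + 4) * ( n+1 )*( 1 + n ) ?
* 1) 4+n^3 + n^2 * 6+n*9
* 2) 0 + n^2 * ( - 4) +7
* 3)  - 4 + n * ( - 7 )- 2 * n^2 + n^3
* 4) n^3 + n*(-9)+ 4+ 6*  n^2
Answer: 1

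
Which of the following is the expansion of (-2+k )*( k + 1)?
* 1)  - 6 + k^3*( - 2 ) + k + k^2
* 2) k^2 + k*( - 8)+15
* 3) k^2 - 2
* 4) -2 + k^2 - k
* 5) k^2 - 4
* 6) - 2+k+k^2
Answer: 4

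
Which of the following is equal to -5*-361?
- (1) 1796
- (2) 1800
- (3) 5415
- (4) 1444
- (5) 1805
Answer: 5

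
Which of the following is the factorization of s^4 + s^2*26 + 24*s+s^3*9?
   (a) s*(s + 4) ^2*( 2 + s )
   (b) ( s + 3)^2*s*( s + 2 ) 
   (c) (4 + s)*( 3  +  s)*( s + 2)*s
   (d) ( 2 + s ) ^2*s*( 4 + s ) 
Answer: c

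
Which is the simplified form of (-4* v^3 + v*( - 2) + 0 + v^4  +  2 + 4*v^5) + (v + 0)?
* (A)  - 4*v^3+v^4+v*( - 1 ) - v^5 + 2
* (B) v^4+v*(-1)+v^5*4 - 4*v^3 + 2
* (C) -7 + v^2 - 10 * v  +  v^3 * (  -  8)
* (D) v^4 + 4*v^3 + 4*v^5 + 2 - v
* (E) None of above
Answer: B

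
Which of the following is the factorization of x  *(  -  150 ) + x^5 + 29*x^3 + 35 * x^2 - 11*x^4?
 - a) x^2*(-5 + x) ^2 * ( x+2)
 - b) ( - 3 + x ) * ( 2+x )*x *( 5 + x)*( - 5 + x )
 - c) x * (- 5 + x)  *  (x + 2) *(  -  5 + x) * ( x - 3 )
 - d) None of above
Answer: c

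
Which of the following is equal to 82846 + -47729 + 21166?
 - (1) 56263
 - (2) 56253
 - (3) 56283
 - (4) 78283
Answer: 3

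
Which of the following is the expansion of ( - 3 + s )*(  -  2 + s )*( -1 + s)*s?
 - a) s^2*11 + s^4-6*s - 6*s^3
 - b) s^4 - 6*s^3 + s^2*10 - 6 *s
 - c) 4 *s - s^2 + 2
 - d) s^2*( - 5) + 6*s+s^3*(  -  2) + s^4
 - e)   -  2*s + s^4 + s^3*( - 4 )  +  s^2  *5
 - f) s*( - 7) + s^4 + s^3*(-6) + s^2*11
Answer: a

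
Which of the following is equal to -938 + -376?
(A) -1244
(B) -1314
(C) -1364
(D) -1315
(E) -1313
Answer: B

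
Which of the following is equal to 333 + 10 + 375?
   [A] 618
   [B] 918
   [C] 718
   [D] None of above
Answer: C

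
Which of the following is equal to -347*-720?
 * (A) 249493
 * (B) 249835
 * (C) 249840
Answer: C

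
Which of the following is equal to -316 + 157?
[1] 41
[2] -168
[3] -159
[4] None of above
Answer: 3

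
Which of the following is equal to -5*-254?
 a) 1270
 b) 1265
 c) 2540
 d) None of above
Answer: a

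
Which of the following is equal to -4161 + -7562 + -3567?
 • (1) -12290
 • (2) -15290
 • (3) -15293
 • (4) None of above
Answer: 2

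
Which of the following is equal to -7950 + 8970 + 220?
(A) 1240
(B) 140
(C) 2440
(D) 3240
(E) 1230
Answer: A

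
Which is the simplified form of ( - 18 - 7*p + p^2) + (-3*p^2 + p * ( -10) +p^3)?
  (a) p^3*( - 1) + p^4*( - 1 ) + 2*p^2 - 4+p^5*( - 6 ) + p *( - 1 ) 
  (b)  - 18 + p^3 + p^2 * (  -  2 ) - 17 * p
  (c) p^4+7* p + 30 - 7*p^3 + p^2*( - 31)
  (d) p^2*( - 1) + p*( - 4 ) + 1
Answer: b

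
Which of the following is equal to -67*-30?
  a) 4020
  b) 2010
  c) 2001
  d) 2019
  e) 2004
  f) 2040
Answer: b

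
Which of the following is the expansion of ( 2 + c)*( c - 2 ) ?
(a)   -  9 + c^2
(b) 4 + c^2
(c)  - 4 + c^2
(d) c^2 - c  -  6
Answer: c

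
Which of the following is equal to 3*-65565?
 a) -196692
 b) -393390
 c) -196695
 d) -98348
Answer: c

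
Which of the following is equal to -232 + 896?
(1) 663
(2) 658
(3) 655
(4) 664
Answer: 4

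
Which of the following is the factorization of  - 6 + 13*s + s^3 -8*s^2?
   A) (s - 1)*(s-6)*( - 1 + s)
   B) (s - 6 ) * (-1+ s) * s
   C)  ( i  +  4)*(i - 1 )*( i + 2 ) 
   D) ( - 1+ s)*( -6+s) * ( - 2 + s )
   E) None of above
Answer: A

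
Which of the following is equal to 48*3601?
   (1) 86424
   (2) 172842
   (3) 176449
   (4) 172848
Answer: 4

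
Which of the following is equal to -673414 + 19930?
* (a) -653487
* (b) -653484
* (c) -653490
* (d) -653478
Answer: b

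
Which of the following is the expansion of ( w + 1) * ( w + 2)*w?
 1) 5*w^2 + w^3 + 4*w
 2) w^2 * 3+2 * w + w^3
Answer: 2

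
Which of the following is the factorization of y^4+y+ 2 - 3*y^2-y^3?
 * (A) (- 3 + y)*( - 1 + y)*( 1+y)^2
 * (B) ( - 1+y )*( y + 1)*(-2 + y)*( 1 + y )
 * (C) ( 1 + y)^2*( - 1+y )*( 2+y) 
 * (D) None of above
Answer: B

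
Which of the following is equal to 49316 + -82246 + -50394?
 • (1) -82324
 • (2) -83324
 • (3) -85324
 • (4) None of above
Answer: 2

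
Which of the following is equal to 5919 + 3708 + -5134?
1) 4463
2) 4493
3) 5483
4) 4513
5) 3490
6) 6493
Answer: 2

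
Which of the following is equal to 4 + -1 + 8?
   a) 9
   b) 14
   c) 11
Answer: c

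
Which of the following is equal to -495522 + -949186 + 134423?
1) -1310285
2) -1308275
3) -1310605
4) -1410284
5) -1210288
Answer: 1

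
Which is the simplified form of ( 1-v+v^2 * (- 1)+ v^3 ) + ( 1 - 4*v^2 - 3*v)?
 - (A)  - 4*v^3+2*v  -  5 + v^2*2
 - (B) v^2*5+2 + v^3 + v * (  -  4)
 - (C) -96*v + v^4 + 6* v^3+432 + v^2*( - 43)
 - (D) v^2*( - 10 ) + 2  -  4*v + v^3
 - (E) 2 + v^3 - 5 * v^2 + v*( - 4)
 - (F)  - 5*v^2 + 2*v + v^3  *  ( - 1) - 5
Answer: E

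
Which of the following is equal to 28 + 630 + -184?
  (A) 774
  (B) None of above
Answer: B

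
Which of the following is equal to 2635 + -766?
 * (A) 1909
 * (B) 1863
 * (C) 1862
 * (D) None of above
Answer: D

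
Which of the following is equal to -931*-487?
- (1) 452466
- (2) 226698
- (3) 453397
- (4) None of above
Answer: 3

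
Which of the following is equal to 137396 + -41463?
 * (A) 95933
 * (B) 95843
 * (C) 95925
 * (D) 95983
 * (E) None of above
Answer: A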